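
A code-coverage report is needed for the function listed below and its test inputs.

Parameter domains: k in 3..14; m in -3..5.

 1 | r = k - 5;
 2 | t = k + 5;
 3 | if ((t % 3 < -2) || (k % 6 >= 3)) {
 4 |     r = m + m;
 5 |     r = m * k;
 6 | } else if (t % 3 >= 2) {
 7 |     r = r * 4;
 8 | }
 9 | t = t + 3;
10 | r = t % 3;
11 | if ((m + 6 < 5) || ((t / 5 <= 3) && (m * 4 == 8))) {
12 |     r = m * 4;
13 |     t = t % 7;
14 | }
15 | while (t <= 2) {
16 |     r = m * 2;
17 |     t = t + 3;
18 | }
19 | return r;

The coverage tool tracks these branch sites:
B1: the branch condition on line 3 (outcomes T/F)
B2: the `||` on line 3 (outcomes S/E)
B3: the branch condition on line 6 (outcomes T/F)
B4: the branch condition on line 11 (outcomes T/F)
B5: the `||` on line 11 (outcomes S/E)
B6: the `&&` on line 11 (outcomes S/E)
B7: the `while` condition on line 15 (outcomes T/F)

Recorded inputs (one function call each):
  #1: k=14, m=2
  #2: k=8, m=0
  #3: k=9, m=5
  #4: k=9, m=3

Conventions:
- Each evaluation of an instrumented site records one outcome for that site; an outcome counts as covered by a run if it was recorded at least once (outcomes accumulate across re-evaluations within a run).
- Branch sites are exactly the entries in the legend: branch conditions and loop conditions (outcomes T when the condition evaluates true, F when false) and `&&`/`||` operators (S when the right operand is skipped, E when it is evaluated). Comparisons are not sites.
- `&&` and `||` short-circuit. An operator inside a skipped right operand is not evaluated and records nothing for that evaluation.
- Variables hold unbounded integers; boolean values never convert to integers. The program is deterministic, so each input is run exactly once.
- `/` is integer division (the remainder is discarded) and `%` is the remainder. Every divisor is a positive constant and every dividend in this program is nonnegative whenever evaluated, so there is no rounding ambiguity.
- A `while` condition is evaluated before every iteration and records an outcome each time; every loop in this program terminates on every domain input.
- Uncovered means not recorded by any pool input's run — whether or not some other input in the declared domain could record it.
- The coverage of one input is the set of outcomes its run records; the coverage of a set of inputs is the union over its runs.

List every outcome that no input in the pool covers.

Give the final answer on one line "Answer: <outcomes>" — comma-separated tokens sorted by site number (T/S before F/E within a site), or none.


run #1 (k=14, m=2) runs B2->E, B1->F, B3->F, B5->E, B6->S, B4->F, B7->F; records B1=F, B2=E, B3=F, B4=F, B5=E, B6=S, B7=F
run #2 (k=8, m=0) runs B2->E, B1->F, B3->F, B5->E, B6->E, B4->F, B7->F; records B1=F, B2=E, B3=F, B4=F, B5=E, B6=E, B7=F
run #3 (k=9, m=5) runs B2->E, B1->T, B5->E, B6->E, B4->F, B7->F; records B1=T, B2=E, B4=F, B5=E, B6=E, B7=F
run #4 (k=9, m=3) runs B2->E, B1->T, B5->E, B6->E, B4->F, B7->F; records B1=T, B2=E, B4=F, B5=E, B6=E, B7=F
union over the pool: B1=T, B1=F, B2=E, B3=F, B4=F, B5=E, B6=S, B6=E, B7=F
uncovered (5 of 14): B2=S, B3=T, B4=T, B5=S, B7=T
Answer: B2=S, B3=T, B4=T, B5=S, B7=T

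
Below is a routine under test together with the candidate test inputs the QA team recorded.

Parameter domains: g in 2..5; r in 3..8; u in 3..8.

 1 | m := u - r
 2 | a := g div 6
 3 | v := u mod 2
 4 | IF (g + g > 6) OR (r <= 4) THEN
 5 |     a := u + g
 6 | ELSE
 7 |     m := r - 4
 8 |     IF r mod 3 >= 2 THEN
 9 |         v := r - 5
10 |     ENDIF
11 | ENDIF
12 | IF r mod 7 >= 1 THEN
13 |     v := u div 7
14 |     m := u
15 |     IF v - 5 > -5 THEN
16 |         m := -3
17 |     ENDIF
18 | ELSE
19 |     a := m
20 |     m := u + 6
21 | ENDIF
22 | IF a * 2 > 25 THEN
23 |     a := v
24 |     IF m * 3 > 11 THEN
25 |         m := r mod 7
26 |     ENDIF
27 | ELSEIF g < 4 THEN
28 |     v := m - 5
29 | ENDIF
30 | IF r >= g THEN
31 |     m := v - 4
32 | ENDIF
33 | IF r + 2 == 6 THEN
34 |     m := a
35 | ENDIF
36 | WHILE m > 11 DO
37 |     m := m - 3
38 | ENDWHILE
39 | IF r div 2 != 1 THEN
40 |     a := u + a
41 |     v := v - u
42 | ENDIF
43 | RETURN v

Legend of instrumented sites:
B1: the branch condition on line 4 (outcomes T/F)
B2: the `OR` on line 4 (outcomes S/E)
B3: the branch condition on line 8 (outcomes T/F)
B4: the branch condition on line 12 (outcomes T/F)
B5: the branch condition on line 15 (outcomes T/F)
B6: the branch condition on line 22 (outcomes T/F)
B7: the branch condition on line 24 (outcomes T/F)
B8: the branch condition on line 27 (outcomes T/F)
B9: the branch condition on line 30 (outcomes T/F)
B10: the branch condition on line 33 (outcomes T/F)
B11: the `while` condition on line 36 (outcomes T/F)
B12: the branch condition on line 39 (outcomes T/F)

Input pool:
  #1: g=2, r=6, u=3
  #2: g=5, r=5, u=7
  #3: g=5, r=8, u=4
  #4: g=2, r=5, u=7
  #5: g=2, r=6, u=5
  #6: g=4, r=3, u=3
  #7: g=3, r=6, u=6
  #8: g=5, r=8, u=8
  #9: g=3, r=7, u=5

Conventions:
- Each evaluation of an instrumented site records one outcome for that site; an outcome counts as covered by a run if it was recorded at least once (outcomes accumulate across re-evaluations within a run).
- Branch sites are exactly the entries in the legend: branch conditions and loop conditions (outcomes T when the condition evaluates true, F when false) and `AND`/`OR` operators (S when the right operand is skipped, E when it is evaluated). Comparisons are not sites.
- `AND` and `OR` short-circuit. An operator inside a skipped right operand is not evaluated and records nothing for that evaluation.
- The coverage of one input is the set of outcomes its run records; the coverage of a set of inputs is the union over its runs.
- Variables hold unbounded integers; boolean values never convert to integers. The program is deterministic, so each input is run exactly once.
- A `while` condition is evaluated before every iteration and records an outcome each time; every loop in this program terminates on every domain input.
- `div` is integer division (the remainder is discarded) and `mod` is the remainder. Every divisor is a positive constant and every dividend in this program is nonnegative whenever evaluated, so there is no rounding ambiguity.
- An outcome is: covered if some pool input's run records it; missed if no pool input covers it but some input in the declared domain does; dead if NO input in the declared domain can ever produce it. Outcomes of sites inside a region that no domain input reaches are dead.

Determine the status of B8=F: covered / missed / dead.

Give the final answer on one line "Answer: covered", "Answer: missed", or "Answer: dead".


B8=F is recorded by pool input(s) 2, 3, 6 -> covered
Answer: covered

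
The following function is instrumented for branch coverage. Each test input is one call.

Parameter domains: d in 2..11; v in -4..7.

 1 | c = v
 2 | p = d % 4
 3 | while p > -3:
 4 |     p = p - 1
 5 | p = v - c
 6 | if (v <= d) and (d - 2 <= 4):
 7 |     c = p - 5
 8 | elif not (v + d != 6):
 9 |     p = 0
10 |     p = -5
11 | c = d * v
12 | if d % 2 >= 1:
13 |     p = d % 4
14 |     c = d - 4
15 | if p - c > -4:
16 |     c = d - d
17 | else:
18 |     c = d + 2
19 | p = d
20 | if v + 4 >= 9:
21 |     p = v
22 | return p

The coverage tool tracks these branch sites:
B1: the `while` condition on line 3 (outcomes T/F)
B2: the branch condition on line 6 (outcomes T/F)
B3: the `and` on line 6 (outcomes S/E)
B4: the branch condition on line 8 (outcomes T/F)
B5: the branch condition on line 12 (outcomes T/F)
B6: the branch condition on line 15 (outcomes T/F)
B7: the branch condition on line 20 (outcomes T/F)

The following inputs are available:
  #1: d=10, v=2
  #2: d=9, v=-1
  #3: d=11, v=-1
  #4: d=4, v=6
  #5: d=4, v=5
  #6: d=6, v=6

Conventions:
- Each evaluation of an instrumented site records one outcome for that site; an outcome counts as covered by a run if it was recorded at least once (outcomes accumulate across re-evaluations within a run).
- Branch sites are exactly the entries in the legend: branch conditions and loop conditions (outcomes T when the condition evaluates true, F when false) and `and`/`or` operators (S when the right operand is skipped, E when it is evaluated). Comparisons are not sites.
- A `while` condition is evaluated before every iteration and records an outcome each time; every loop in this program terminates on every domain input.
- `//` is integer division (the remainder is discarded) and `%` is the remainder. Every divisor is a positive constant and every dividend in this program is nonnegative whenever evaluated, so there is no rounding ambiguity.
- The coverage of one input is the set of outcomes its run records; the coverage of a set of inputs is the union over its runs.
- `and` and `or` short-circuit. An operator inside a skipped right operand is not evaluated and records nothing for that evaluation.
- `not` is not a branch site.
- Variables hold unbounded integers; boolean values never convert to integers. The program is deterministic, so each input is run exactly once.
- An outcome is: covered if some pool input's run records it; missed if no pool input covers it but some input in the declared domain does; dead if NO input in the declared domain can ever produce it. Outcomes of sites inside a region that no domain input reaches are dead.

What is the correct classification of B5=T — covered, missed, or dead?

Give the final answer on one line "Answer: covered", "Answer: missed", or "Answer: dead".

B5=T is recorded by pool input(s) 2, 3 -> covered

Answer: covered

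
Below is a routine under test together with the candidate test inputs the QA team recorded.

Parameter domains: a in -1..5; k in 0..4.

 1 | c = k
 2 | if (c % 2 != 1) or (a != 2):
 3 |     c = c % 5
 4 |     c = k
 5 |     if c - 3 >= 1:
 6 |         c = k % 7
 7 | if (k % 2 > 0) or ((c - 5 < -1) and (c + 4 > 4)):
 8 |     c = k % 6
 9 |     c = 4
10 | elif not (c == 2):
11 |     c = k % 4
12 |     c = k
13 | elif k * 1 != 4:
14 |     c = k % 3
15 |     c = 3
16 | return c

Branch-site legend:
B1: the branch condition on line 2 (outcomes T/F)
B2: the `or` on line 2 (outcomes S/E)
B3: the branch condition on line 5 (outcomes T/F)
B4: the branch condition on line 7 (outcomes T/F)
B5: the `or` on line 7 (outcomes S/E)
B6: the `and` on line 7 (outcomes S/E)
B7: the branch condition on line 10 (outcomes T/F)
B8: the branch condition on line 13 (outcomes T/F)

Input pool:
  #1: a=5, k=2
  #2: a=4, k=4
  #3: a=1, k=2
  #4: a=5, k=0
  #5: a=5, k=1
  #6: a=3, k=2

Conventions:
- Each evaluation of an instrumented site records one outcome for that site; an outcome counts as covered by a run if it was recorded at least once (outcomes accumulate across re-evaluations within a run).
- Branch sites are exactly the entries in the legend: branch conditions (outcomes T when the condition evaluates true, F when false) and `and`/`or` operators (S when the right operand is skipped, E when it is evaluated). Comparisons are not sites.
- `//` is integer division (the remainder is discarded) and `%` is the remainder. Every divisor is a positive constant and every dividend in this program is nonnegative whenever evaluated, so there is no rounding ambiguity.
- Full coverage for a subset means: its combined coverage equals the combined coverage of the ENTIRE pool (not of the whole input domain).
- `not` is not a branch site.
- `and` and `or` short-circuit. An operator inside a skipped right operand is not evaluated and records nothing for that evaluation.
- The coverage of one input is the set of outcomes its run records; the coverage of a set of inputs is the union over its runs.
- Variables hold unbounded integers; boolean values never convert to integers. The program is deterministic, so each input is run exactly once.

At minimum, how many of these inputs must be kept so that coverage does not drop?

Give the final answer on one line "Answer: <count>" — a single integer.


run #1 (a=5, k=2) runs B2->S, B1->T, B3->F, B5->E, B6->E, B4->T; records B1=T, B2=S, B3=F, B4=T, B5=E, B6=E
run #2 (a=4, k=4) runs B2->S, B1->T, B3->T, B5->E, B6->S, B4->F, B7->T; records B1=T, B2=S, B3=T, B4=F, B5=E, B6=S, B7=T
run #3 (a=1, k=2) runs B2->S, B1->T, B3->F, B5->E, B6->E, B4->T; records B1=T, B2=S, B3=F, B4=T, B5=E, B6=E
run #4 (a=5, k=0) runs B2->S, B1->T, B3->F, B5->E, B6->E, B4->F, B7->T; records B1=T, B2=S, B3=F, B4=F, B5=E, B6=E, B7=T
run #5 (a=5, k=1) runs B2->E, B1->T, B3->F, B5->S, B4->T; records B1=T, B2=E, B3=F, B4=T, B5=S
run #6 (a=3, k=2) runs B2->S, B1->T, B3->F, B5->E, B6->E, B4->T; records B1=T, B2=S, B3=F, B4=T, B5=E, B6=E
the full pool covers 12 outcomes: B1=T, B2=S, B2=E, B3=T, B3=F, B4=T, B4=F, B5=S, B5=E, B6=S, B6=E, B7=T
no size-1 subset reaches all 12 outcomes (best union: 7/12)
no size-2 subset reaches all 12 outcomes (best union: 11/12)
size 3: inputs {1, 2, 5} cover all 12 outcomes, and no lexicographically smaller subset of this size does
Answer: 3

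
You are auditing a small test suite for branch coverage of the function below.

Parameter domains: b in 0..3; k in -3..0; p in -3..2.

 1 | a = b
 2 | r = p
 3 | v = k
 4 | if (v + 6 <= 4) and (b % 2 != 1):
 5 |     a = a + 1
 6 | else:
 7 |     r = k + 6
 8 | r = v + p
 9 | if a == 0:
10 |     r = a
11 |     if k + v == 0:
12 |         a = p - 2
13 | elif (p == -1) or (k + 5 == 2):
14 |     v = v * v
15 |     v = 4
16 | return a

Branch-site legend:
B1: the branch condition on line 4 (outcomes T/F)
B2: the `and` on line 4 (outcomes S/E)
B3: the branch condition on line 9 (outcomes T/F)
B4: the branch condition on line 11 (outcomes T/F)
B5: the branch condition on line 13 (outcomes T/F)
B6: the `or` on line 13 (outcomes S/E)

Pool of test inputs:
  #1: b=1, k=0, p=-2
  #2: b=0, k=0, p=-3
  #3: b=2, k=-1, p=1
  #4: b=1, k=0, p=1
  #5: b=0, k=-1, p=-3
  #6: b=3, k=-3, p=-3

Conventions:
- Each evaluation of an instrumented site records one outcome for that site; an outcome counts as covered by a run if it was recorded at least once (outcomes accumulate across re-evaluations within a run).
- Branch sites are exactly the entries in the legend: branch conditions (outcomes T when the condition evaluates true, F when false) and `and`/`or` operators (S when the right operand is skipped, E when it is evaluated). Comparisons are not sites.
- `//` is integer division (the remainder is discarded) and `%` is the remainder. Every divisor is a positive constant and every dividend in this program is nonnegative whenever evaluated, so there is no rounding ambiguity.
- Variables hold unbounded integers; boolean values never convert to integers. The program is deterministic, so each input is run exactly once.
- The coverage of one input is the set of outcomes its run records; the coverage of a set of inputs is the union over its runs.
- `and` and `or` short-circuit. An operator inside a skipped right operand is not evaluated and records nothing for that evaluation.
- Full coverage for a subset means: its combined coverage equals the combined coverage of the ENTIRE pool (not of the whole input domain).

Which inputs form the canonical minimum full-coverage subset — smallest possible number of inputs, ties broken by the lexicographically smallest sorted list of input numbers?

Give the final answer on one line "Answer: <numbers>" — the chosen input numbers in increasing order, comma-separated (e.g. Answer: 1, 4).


run #1 (b=1, k=0, p=-2) runs B2->S, B1->F, B3->F, B6->E, B5->F; records B1=F, B2=S, B3=F, B5=F, B6=E
run #2 (b=0, k=0, p=-3) runs B2->S, B1->F, B3->T, B4->T; records B1=F, B2=S, B3=T, B4=T
run #3 (b=2, k=-1, p=1) runs B2->S, B1->F, B3->F, B6->E, B5->F; records B1=F, B2=S, B3=F, B5=F, B6=E
run #4 (b=1, k=0, p=1) runs B2->S, B1->F, B3->F, B6->E, B5->F; records B1=F, B2=S, B3=F, B5=F, B6=E
run #5 (b=0, k=-1, p=-3) runs B2->S, B1->F, B3->T, B4->F; records B1=F, B2=S, B3=T, B4=F
run #6 (b=3, k=-3, p=-3) runs B2->E, B1->F, B3->F, B6->E, B5->T; records B1=F, B2=E, B3=F, B5=T, B6=E
the full pool covers 10 outcomes: B1=F, B2=S, B2=E, B3=T, B3=F, B4=T, B4=F, B5=T, B5=F, B6=E
size 1 is not enough: best union over all size-1 subsets is 5/10
size 2 is not enough: best union over all size-2 subsets is 8/10
size 3 is not enough: best union over all size-3 subsets is 9/10
inputs {1, 2, 5, 6} (size 4) cover everything; no size-4 subset with a lexicographically smaller index list covers all 10
Answer: 1, 2, 5, 6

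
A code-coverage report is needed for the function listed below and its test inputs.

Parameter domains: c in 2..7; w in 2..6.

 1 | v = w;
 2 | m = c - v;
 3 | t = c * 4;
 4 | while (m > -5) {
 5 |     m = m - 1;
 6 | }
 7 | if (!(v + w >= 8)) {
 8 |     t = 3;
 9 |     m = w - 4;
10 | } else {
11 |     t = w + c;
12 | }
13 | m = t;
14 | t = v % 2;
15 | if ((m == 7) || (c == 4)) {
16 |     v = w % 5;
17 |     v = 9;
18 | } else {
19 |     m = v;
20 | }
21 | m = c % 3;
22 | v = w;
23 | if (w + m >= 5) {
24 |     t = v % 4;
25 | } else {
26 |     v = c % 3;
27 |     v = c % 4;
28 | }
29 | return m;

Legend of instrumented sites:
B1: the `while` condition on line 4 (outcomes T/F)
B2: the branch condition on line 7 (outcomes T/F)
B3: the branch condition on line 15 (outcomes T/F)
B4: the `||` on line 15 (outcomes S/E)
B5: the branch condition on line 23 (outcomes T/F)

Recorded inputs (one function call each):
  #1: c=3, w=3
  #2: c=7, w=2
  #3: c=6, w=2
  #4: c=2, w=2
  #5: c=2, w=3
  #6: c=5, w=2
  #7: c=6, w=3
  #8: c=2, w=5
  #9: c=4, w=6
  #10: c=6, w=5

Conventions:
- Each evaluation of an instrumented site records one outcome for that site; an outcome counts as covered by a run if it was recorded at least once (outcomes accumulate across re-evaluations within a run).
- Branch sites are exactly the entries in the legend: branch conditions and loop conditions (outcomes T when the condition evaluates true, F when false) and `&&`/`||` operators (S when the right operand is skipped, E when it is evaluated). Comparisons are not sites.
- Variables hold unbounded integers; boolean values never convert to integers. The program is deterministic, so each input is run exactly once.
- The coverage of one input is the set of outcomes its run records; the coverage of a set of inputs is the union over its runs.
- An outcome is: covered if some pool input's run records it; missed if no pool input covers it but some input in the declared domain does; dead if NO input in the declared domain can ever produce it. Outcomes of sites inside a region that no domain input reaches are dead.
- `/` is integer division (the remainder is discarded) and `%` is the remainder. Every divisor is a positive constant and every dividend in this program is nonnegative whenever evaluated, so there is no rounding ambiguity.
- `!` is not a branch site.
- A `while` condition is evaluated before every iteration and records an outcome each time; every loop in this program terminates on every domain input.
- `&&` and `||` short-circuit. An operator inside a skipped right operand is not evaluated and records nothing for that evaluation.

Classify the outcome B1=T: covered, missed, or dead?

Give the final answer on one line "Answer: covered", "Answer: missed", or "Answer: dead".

B1=T is recorded by pool input(s) 1, 2, 3, 4, 5, 6, 7, 8, 9, 10 -> covered

Answer: covered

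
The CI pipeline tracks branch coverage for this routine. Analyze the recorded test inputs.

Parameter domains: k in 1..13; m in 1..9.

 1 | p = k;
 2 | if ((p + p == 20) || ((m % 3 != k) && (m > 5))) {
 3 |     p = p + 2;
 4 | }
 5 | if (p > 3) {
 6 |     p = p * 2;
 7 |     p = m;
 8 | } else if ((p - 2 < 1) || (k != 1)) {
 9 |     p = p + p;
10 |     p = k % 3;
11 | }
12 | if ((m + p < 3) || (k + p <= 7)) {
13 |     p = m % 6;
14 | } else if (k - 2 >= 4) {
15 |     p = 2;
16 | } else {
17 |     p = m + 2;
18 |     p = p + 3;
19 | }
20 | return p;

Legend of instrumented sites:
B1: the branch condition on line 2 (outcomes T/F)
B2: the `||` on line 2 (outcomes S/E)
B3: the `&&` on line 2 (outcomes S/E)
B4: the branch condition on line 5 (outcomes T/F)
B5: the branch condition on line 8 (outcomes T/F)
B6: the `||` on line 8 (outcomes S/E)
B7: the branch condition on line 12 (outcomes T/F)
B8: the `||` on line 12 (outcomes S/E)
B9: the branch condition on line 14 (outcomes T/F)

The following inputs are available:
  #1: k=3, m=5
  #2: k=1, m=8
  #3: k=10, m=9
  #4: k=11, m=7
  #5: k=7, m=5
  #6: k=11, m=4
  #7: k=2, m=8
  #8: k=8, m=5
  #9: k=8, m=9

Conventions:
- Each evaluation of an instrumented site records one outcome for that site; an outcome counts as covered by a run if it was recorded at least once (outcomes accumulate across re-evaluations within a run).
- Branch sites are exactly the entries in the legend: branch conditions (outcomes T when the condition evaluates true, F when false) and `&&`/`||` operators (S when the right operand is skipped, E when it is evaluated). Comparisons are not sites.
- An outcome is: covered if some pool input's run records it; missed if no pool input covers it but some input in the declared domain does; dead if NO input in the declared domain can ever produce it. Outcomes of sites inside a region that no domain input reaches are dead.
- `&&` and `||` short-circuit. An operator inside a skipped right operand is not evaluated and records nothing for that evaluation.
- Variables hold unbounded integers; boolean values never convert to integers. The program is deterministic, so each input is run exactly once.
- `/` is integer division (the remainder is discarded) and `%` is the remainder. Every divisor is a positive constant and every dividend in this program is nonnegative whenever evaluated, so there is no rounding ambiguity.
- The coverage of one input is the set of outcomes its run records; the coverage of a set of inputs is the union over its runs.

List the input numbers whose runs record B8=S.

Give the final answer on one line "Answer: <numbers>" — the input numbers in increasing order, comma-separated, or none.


input #1 (k=3, m=5): misses B8=S
input #2 (k=1, m=8): misses B8=S
input #3 (k=10, m=9): misses B8=S
input #4 (k=11, m=7): misses B8=S
input #5 (k=7, m=5): misses B8=S
input #6 (k=11, m=4): misses B8=S
input #7 (k=2, m=8): misses B8=S
input #8 (k=8, m=5): misses B8=S
input #9 (k=8, m=9): misses B8=S
Answer: none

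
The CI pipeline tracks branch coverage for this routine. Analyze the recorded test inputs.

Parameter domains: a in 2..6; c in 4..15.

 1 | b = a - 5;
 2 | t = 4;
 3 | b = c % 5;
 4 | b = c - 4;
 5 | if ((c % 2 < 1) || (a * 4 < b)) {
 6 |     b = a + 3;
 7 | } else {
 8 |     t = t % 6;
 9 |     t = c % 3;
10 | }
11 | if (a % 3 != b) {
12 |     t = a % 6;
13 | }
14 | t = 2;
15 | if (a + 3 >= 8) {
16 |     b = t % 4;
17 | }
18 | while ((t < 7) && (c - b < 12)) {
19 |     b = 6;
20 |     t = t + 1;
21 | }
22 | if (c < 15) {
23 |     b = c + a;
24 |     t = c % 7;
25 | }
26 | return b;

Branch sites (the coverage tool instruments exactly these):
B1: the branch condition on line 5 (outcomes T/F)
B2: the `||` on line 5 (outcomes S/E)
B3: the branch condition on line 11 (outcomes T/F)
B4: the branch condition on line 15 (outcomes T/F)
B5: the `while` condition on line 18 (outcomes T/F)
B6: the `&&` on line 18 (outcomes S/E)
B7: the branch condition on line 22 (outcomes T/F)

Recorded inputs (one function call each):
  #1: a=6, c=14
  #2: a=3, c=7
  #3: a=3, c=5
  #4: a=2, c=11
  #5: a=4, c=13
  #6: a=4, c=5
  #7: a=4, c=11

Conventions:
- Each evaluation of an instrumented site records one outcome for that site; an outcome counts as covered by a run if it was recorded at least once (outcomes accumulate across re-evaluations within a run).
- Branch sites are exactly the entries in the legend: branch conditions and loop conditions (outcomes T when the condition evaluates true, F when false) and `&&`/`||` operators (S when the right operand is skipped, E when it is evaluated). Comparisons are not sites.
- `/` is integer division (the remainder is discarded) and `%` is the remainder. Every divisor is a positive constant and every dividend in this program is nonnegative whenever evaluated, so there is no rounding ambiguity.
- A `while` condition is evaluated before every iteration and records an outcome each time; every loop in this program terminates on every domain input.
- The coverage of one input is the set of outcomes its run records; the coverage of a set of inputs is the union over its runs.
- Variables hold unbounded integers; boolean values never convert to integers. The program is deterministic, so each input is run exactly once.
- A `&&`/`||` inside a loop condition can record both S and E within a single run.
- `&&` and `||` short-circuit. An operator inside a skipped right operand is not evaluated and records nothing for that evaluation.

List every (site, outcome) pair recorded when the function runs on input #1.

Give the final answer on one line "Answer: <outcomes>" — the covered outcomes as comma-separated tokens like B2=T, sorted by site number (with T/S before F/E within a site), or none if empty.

Simulating input #1 (a=6, c=14) step by step:
  B2->S, B1->T, B3->T, B4->T, B6->E, B5->F, B7->T
deduplicating events, the covered set is: B1=T, B2=S, B3=T, B4=T, B5=F, B6=E, B7=T

Answer: B1=T, B2=S, B3=T, B4=T, B5=F, B6=E, B7=T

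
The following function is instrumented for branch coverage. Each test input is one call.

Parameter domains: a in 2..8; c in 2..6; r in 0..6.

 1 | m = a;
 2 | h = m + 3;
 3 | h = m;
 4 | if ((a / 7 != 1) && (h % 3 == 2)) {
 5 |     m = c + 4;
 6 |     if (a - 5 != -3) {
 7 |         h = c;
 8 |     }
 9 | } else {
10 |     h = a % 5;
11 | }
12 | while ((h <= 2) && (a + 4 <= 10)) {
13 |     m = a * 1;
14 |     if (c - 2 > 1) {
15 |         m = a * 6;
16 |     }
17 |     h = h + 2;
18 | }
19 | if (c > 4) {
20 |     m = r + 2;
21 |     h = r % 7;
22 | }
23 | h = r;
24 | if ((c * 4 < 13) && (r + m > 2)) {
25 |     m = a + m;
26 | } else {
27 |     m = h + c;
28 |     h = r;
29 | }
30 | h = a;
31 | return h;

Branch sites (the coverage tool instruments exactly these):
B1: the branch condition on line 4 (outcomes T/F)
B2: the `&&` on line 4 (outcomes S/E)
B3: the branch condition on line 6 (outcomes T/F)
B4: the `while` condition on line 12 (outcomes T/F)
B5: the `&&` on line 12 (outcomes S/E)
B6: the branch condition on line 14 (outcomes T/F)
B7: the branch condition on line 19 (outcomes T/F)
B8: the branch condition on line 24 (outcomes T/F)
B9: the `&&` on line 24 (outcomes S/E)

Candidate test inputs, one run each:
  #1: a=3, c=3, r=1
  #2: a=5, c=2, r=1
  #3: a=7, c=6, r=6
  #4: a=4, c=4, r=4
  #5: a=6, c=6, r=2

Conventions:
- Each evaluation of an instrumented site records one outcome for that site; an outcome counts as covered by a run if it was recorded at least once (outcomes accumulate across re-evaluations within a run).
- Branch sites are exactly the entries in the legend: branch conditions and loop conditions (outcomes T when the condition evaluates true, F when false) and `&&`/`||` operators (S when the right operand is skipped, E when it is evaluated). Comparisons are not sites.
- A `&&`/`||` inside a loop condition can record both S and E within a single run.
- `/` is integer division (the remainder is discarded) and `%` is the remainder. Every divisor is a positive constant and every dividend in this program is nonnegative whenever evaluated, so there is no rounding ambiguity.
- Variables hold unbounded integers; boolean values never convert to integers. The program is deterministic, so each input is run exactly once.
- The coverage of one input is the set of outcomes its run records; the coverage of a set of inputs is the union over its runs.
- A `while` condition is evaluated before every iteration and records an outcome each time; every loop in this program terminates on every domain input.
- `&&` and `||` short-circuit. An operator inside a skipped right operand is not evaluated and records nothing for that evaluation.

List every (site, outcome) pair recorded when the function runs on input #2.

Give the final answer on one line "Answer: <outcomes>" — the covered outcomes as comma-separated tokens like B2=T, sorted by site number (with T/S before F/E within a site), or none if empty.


Event log for input #2 (a=5, c=2, r=1):
  B2->E, B1->T, B3->T, B5->E, B4->T, B6->F, B5->S, B4->F, B7->F, B9->E
  B8->T
deduplicating events, the covered set is: B1=T, B2=E, B3=T, B4=T, B4=F, B5=S, B5=E, B6=F, B7=F, B8=T, B9=E
Answer: B1=T, B2=E, B3=T, B4=T, B4=F, B5=S, B5=E, B6=F, B7=F, B8=T, B9=E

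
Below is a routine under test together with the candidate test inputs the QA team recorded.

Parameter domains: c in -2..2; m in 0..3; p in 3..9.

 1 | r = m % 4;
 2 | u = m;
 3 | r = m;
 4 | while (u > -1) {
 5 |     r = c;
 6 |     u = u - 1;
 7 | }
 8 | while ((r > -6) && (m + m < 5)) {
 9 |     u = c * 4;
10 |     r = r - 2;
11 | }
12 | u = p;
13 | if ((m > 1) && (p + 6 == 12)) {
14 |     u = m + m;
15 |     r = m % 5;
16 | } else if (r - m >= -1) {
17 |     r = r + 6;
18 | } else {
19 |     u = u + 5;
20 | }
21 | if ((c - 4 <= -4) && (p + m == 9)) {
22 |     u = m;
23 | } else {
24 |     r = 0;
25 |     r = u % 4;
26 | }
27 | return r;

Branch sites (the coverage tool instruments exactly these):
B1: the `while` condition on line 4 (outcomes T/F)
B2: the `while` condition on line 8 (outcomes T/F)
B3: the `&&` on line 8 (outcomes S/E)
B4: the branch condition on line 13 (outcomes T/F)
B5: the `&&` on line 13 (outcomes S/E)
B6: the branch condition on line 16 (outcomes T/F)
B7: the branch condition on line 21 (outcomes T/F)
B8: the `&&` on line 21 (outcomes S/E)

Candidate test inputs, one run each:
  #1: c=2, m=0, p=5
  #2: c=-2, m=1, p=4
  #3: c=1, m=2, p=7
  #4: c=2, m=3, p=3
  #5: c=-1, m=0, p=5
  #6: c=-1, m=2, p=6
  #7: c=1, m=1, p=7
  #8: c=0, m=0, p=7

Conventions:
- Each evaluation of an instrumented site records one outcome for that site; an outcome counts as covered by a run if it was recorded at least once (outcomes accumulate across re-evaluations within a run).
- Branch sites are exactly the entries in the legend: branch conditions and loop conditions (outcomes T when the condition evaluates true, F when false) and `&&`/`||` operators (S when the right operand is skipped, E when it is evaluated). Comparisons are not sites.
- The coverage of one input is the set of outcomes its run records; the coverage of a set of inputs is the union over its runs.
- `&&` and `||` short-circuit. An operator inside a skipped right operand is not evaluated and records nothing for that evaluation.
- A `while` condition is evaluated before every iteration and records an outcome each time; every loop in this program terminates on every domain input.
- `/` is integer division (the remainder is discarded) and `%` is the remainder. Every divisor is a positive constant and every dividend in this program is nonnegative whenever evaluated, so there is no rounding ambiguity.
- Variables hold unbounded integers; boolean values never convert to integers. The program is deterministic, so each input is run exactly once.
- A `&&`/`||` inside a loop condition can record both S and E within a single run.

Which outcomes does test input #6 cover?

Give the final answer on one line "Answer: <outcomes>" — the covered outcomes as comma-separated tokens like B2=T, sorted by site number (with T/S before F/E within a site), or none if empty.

Simulating input #6 (c=-1, m=2, p=6) step by step:
  B1->T, B1->T, B1->T, B1->F, B3->E, B2->T, B3->E, B2->T, B3->E, B2->T
  B3->S, B2->F, B5->E, B4->T, B8->E, B7->F
deduplicating events, the covered set is: B1=T, B1=F, B2=T, B2=F, B3=S, B3=E, B4=T, B5=E, B7=F, B8=E

Answer: B1=T, B1=F, B2=T, B2=F, B3=S, B3=E, B4=T, B5=E, B7=F, B8=E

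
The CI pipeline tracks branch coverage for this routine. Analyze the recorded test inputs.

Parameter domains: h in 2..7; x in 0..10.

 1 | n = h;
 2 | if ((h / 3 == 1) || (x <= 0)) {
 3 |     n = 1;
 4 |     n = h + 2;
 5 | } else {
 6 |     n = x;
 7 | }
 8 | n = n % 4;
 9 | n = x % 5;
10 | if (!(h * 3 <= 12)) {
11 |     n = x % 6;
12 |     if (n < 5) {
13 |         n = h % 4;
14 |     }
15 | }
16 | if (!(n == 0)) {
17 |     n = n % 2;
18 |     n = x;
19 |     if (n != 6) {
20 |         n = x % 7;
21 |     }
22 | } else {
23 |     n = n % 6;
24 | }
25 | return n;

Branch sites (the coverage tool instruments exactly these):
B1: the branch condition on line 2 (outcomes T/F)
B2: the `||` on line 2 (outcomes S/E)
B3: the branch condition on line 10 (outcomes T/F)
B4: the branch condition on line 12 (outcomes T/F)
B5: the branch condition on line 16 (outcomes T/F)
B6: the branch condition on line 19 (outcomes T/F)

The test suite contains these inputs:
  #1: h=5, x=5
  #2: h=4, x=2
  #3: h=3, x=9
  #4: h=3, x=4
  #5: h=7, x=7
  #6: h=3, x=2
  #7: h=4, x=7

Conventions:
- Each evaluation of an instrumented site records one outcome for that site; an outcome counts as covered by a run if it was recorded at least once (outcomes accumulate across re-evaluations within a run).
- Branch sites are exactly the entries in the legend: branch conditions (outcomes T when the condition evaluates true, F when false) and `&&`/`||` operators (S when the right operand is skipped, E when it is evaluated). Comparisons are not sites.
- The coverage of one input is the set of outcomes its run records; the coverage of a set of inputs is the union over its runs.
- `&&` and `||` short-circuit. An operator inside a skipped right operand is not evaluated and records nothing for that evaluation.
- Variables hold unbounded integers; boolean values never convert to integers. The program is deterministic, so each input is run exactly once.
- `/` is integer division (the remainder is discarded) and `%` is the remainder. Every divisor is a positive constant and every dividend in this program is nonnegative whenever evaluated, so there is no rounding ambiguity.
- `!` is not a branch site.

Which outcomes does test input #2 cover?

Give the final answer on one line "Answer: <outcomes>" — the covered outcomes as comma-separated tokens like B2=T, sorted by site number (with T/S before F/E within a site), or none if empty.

Running input #2 (h=4, x=2), event by event:
  B2->S, B1->T, B3->F, B5->T, B6->T
collecting distinct outcomes: B1=T, B2=S, B3=F, B5=T, B6=T

Answer: B1=T, B2=S, B3=F, B5=T, B6=T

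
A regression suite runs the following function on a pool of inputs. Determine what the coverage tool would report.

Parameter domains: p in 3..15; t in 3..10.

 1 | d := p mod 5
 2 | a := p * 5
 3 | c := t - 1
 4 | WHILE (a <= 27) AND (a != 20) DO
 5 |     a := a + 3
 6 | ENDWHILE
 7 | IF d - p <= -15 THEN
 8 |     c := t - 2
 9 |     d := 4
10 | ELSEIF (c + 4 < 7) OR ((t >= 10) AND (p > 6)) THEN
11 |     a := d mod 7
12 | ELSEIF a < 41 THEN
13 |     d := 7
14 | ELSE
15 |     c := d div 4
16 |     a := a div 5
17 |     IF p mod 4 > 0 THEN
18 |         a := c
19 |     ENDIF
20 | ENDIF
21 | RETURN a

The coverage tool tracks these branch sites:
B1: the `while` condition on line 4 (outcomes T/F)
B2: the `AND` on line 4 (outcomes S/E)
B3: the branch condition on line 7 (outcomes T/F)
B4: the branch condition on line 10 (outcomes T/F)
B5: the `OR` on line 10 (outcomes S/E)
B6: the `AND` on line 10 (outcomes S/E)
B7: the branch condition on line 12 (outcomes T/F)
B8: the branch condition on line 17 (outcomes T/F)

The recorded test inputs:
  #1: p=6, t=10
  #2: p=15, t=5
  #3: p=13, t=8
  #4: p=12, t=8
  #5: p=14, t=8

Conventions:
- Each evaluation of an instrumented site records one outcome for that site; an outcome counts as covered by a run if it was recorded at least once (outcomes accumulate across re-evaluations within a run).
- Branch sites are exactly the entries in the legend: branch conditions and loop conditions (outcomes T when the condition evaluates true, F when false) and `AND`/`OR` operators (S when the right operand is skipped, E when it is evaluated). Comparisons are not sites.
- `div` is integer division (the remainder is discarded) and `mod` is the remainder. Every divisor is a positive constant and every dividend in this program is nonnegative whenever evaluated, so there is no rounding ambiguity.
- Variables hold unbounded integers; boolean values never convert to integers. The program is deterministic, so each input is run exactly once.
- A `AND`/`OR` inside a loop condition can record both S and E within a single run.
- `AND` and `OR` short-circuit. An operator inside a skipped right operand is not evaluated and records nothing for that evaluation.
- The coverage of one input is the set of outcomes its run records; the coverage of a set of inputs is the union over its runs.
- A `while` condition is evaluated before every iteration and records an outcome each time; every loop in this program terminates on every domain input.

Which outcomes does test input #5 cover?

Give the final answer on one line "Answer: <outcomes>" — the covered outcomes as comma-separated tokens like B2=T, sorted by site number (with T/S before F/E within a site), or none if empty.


Running input #5 (p=14, t=8), event by event:
  B2->S, B1->F, B3->F, B5->E, B6->S, B4->F, B7->F, B8->T
deduplicating events, the covered set is: B1=F, B2=S, B3=F, B4=F, B5=E, B6=S, B7=F, B8=T
Answer: B1=F, B2=S, B3=F, B4=F, B5=E, B6=S, B7=F, B8=T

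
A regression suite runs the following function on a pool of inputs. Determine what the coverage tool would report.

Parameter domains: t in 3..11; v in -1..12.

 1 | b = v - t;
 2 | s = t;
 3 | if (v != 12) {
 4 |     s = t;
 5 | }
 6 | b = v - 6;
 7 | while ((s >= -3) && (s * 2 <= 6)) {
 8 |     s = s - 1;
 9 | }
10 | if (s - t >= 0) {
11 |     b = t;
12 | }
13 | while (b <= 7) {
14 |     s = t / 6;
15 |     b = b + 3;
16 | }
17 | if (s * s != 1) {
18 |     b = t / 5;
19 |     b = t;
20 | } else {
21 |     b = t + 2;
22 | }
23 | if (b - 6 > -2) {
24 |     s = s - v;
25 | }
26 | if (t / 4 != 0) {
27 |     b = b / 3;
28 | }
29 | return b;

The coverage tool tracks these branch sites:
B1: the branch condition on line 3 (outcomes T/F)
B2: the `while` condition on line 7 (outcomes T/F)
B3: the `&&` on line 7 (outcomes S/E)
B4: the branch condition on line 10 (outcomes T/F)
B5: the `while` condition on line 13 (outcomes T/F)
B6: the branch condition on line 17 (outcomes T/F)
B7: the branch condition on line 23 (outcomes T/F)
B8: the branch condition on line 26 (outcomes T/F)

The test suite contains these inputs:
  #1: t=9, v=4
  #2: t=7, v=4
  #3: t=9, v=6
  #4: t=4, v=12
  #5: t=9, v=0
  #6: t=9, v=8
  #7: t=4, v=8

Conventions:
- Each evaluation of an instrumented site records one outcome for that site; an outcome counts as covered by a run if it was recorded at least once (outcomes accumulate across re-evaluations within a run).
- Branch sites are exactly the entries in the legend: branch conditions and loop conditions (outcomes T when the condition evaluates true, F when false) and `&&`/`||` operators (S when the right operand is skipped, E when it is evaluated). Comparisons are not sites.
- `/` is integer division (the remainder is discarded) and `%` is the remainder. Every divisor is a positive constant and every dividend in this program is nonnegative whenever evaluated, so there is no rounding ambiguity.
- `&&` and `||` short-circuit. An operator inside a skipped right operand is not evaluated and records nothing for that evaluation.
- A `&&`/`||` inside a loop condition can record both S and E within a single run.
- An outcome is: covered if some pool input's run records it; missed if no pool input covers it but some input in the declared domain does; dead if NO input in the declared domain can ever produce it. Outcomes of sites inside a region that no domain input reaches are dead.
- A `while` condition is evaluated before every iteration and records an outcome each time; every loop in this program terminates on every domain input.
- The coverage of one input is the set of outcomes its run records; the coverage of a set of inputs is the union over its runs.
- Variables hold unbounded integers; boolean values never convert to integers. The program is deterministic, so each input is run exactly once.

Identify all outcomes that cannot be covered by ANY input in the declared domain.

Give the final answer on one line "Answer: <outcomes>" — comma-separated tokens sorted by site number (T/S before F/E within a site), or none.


sweeping the full domain (126 inputs) for each outcome:
  reachable outcomes have witnesses, e.g. B1=T (e.g. t=3, v=-1), B1=F (e.g. t=3, v=12), B2=T (e.g. t=3, v=-1), B2=F (e.g. t=3, v=-1)
Answer: none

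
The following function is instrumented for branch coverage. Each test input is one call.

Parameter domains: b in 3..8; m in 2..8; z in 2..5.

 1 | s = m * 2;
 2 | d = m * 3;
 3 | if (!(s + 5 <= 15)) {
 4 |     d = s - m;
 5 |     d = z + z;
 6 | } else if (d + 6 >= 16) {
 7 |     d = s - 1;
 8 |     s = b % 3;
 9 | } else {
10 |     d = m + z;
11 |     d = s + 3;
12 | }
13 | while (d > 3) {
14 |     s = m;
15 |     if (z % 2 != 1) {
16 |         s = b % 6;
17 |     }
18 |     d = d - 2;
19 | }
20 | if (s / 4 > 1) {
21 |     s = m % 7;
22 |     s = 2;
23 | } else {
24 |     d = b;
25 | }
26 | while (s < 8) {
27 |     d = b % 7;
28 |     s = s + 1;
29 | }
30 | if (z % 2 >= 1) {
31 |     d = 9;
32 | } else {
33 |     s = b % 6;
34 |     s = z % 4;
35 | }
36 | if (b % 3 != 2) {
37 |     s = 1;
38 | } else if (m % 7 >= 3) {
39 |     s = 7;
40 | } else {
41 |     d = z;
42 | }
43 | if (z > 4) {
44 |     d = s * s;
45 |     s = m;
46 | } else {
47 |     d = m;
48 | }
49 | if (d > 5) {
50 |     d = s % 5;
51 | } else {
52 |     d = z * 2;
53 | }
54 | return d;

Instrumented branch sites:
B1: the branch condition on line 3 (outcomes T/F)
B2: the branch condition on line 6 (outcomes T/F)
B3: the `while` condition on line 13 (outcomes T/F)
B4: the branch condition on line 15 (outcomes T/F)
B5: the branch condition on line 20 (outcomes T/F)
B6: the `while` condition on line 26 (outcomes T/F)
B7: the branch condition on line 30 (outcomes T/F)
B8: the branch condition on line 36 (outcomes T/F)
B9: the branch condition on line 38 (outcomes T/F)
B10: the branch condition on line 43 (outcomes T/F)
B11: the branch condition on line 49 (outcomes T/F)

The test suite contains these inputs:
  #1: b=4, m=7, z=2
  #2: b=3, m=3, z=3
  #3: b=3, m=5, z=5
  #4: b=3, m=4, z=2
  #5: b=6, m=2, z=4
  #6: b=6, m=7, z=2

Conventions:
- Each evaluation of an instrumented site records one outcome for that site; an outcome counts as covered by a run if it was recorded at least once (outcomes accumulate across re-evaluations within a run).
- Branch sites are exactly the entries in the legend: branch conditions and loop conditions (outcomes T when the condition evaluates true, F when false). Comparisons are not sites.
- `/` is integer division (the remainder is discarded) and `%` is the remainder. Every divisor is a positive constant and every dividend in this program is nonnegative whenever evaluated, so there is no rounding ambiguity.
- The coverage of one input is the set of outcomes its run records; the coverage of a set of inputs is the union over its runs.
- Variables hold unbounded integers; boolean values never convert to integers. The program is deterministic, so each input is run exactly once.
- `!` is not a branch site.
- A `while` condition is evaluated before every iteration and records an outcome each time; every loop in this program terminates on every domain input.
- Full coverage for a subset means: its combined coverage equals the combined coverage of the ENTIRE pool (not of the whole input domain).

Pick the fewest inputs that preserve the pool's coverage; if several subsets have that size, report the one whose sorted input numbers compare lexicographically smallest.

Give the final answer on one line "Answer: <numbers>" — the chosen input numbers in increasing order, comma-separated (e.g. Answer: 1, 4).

#1 (b=4, m=7, z=2) -> B1->T, B3->T, B4->T, B3->F, B5->F, B6->T, B6->T, B6->T, B6->T, B6->F, B7->F, B8->T, B10->F, B11->T; covered: B1=T, B3=T, B3=F, B4=T, B5=F, B6=T, B6=F, B7=F, B8=T, B10=F, B11=T
#2 (b=3, m=3, z=3) -> B1->F, B2->F, B3->T, B4->F, B3->T, B4->F, B3->T, B4->F, B3->F, B5->F, B6->T, B6->T, B6->T, B6->T, ...; covered: B1=F, B2=F, B3=T, B3=F, B4=F, B5=F, B6=T, B6=F, B7=T, B8=T, B10=F, B11=F
#3 (b=3, m=5, z=5) -> B1->F, B2->T, B3->T, B4->F, B3->T, B4->F, B3->T, B4->F, B3->F, B5->F, B6->T, B6->T, B6->T, B6->F, ...; covered: B1=F, B2=T, B3=T, B3=F, B4=F, B5=F, B6=T, B6=F, B7=T, B8=T, B10=T, B11=F
#4 (b=3, m=4, z=2) -> B1->F, B2->T, B3->T, B4->T, B3->T, B4->T, B3->F, B5->F, B6->T, B6->T, B6->T, B6->T, B6->T, B6->F, ...; covered: B1=F, B2=T, B3=T, B3=F, B4=T, B5=F, B6=T, B6=F, B7=F, B8=T, B10=F, B11=F
#5 (b=6, m=2, z=4) -> B1->F, B2->F, B3->T, B4->T, B3->T, B4->T, B3->F, B5->F, B6->T, B6->T, B6->T, B6->T, B6->T, B6->T, ...; covered: B1=F, B2=F, B3=T, B3=F, B4=T, B5=F, B6=T, B6=F, B7=F, B8=T, B10=F, B11=F
#6 (b=6, m=7, z=2) -> B1->T, B3->T, B4->T, B3->F, B5->F, B6->T, B6->T, B6->T, B6->T, B6->T, B6->T, B6->T, B6->T, B6->F, ...; covered: B1=T, B3=T, B3=F, B4=T, B5=F, B6=T, B6=F, B7=F, B8=T, B10=F, B11=T
union over all inputs: B1=T, B1=F, B2=T, B2=F, B3=T, B3=F, B4=T, B4=F, B5=F, B6=T, B6=F, B7=T, B7=F, B8=T, B10=T, B10=F, B11=T, B11=F (18 outcomes)
size 1 is not enough: best union over all size-1 subsets is 12/18
size 2 is not enough: best union over all size-2 subsets is 17/18
the canonical winner is {1, 2, 3}: size 3, full 18-outcome coverage, earliest index list among size-3 covers

Answer: 1, 2, 3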